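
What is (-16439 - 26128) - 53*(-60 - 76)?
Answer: -35359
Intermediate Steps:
(-16439 - 26128) - 53*(-60 - 76) = -42567 - 53*(-136) = -42567 + 7208 = -35359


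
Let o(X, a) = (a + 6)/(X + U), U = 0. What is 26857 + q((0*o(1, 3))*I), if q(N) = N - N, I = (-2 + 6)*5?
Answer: 26857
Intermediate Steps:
o(X, a) = (6 + a)/X (o(X, a) = (a + 6)/(X + 0) = (6 + a)/X)
I = 20 (I = 4*5 = 20)
q(N) = 0
26857 + q((0*o(1, 3))*I) = 26857 + 0 = 26857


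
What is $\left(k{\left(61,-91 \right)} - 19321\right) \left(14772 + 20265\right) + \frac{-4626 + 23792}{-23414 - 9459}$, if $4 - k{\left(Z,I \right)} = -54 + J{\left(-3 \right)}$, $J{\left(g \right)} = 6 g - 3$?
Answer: $- \frac{22162383393008}{32873} \approx -6.7418 \cdot 10^{8}$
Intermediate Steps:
$J{\left(g \right)} = -3 + 6 g$
$k{\left(Z,I \right)} = 79$ ($k{\left(Z,I \right)} = 4 - \left(-54 + \left(-3 + 6 \left(-3\right)\right)\right) = 4 - \left(-54 - 21\right) = 4 - -75 = 4 + 75 = 79$)
$\left(k{\left(61,-91 \right)} - 19321\right) \left(14772 + 20265\right) + \frac{-4626 + 23792}{-23414 - 9459} = \left(79 - 19321\right) \left(14772 + 20265\right) + \frac{-4626 + 23792}{-23414 - 9459} = \left(-19242\right) 35037 + \frac{19166}{-32873} = -674181954 + 19166 \left(- \frac{1}{32873}\right) = -674181954 - \frac{19166}{32873} = - \frac{22162383393008}{32873}$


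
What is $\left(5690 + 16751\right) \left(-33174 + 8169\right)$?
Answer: $-561137205$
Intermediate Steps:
$\left(5690 + 16751\right) \left(-33174 + 8169\right) = 22441 \left(-25005\right) = -561137205$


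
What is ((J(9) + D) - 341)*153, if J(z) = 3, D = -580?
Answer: -140454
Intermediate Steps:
((J(9) + D) - 341)*153 = ((3 - 580) - 341)*153 = (-577 - 341)*153 = -918*153 = -140454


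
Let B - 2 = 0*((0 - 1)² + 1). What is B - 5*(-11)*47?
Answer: 2587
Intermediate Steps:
B = 2 (B = 2 + 0*((0 - 1)² + 1) = 2 + 0*((-1)² + 1) = 2 + 0*(1 + 1) = 2 + 0*2 = 2 + 0 = 2)
B - 5*(-11)*47 = 2 - 5*(-11)*47 = 2 + 55*47 = 2 + 2585 = 2587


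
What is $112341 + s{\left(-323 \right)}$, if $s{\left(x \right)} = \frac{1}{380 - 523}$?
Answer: $\frac{16064762}{143} \approx 1.1234 \cdot 10^{5}$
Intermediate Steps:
$s{\left(x \right)} = - \frac{1}{143}$ ($s{\left(x \right)} = \frac{1}{-143} = - \frac{1}{143}$)
$112341 + s{\left(-323 \right)} = 112341 - \frac{1}{143} = \frac{16064762}{143}$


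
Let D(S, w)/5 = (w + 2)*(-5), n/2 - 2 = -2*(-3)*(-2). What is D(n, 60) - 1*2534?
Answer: -4084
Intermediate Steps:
n = -20 (n = 4 + 2*(-2*(-3)*(-2)) = 4 + 2*(6*(-2)) = 4 + 2*(-12) = 4 - 24 = -20)
D(S, w) = -50 - 25*w (D(S, w) = 5*((w + 2)*(-5)) = 5*((2 + w)*(-5)) = 5*(-10 - 5*w) = -50 - 25*w)
D(n, 60) - 1*2534 = (-50 - 25*60) - 1*2534 = (-50 - 1500) - 2534 = -1550 - 2534 = -4084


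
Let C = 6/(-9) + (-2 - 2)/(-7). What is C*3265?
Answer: -6530/21 ≈ -310.95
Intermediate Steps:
C = -2/21 (C = 6*(-⅑) - 4*(-⅐) = -⅔ + 4/7 = -2/21 ≈ -0.095238)
C*3265 = -2/21*3265 = -6530/21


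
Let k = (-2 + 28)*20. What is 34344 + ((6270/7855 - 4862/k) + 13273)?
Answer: 1495857443/31420 ≈ 47608.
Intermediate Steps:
k = 520 (k = 26*20 = 520)
34344 + ((6270/7855 - 4862/k) + 13273) = 34344 + ((6270/7855 - 4862/520) + 13273) = 34344 + ((6270*(1/7855) - 4862*1/520) + 13273) = 34344 + ((1254/1571 - 187/20) + 13273) = 34344 + (-268697/31420 + 13273) = 34344 + 416768963/31420 = 1495857443/31420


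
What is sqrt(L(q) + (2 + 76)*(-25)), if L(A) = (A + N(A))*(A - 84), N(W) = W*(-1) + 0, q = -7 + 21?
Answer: 5*I*sqrt(78) ≈ 44.159*I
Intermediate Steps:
q = 14
N(W) = -W (N(W) = -W + 0 = -W)
L(A) = 0 (L(A) = (A - A)*(A - 84) = 0*(-84 + A) = 0)
sqrt(L(q) + (2 + 76)*(-25)) = sqrt(0 + (2 + 76)*(-25)) = sqrt(0 + 78*(-25)) = sqrt(0 - 1950) = sqrt(-1950) = 5*I*sqrt(78)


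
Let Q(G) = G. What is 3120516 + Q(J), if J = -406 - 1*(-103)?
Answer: 3120213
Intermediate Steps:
J = -303 (J = -406 + 103 = -303)
3120516 + Q(J) = 3120516 - 303 = 3120213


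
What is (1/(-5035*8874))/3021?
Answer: -1/134980062390 ≈ -7.4085e-12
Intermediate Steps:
(1/(-5035*8874))/3021 = -1/5035*1/8874*(1/3021) = -1/44680590*1/3021 = -1/134980062390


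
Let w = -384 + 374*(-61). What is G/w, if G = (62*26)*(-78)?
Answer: 62868/11599 ≈ 5.4201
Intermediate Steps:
w = -23198 (w = -384 - 22814 = -23198)
G = -125736 (G = 1612*(-78) = -125736)
G/w = -125736/(-23198) = -125736*(-1/23198) = 62868/11599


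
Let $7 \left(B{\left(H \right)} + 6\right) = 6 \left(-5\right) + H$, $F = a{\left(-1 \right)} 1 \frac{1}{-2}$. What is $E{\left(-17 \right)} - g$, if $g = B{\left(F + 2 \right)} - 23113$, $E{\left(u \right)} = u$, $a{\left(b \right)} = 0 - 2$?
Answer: $\frac{161741}{7} \approx 23106.0$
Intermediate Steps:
$a{\left(b \right)} = -2$ ($a{\left(b \right)} = 0 - 2 = -2$)
$F = 1$ ($F = - 2 \cdot 1 \frac{1}{-2} = - 2 \cdot 1 \left(- \frac{1}{2}\right) = \left(-2\right) \left(- \frac{1}{2}\right) = 1$)
$B{\left(H \right)} = - \frac{72}{7} + \frac{H}{7}$ ($B{\left(H \right)} = -6 + \frac{6 \left(-5\right) + H}{7} = -6 + \frac{-30 + H}{7} = -6 + \left(- \frac{30}{7} + \frac{H}{7}\right) = - \frac{72}{7} + \frac{H}{7}$)
$g = - \frac{161860}{7}$ ($g = \left(- \frac{72}{7} + \frac{1 + 2}{7}\right) - 23113 = \left(- \frac{72}{7} + \frac{1}{7} \cdot 3\right) - 23113 = \left(- \frac{72}{7} + \frac{3}{7}\right) - 23113 = - \frac{69}{7} - 23113 = - \frac{161860}{7} \approx -23123.0$)
$E{\left(-17 \right)} - g = -17 - - \frac{161860}{7} = -17 + \frac{161860}{7} = \frac{161741}{7}$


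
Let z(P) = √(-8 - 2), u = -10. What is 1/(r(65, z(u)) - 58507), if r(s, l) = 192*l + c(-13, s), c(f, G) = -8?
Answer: -3901/228291591 - 64*I*√10/1141457955 ≈ -1.7088e-5 - 1.773e-7*I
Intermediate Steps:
z(P) = I*√10 (z(P) = √(-10) = I*√10)
r(s, l) = -8 + 192*l (r(s, l) = 192*l - 8 = -8 + 192*l)
1/(r(65, z(u)) - 58507) = 1/((-8 + 192*(I*√10)) - 58507) = 1/((-8 + 192*I*√10) - 58507) = 1/(-58515 + 192*I*√10)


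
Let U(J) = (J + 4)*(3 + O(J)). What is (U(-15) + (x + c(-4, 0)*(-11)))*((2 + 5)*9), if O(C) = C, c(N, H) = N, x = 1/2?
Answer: 22239/2 ≈ 11120.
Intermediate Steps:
x = 1/2 ≈ 0.50000
U(J) = (3 + J)*(4 + J) (U(J) = (J + 4)*(3 + J) = (4 + J)*(3 + J) = (3 + J)*(4 + J))
(U(-15) + (x + c(-4, 0)*(-11)))*((2 + 5)*9) = ((12 + (-15)**2 + 7*(-15)) + (1/2 - 4*(-11)))*((2 + 5)*9) = ((12 + 225 - 105) + (1/2 + 44))*(7*9) = (132 + 89/2)*63 = (353/2)*63 = 22239/2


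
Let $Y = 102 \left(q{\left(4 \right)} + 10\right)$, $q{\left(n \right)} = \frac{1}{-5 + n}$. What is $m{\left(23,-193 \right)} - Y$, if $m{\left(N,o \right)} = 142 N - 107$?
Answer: $2241$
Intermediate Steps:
$m{\left(N,o \right)} = -107 + 142 N$
$Y = 918$ ($Y = 102 \left(\frac{1}{-5 + 4} + 10\right) = 102 \left(\frac{1}{-1} + 10\right) = 102 \left(-1 + 10\right) = 102 \cdot 9 = 918$)
$m{\left(23,-193 \right)} - Y = \left(-107 + 142 \cdot 23\right) - 918 = \left(-107 + 3266\right) - 918 = 3159 - 918 = 2241$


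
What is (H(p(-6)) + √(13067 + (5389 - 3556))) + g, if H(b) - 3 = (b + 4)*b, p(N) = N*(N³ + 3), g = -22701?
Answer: 1615698 + 10*√149 ≈ 1.6158e+6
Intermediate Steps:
p(N) = N*(3 + N³)
H(b) = 3 + b*(4 + b) (H(b) = 3 + (b + 4)*b = 3 + (4 + b)*b = 3 + b*(4 + b))
(H(p(-6)) + √(13067 + (5389 - 3556))) + g = ((3 + (-6*(3 + (-6)³))² + 4*(-6*(3 + (-6)³))) + √(13067 + (5389 - 3556))) - 22701 = ((3 + (-6*(3 - 216))² + 4*(-6*(3 - 216))) + √(13067 + 1833)) - 22701 = ((3 + (-6*(-213))² + 4*(-6*(-213))) + √14900) - 22701 = ((3 + 1278² + 4*1278) + 10*√149) - 22701 = ((3 + 1633284 + 5112) + 10*√149) - 22701 = (1638399 + 10*√149) - 22701 = 1615698 + 10*√149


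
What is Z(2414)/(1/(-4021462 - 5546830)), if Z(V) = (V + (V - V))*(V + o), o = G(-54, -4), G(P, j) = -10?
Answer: -55527247958752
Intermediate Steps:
o = -10
Z(V) = V*(-10 + V) (Z(V) = (V + (V - V))*(V - 10) = (V + 0)*(-10 + V) = V*(-10 + V))
Z(2414)/(1/(-4021462 - 5546830)) = (2414*(-10 + 2414))/(1/(-4021462 - 5546830)) = (2414*2404)/(1/(-9568292)) = 5803256/(-1/9568292) = 5803256*(-9568292) = -55527247958752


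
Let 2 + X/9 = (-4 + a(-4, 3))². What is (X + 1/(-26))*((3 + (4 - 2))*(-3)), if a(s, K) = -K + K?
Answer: -49125/26 ≈ -1889.4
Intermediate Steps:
a(s, K) = 0
X = 126 (X = -18 + 9*(-4 + 0)² = -18 + 9*(-4)² = -18 + 9*16 = -18 + 144 = 126)
(X + 1/(-26))*((3 + (4 - 2))*(-3)) = (126 + 1/(-26))*((3 + (4 - 2))*(-3)) = (126 - 1/26)*((3 + 2)*(-3)) = 3275*(5*(-3))/26 = (3275/26)*(-15) = -49125/26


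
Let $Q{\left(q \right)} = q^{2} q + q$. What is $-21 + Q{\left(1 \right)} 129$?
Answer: $237$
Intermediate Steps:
$Q{\left(q \right)} = q + q^{3}$ ($Q{\left(q \right)} = q^{3} + q = q + q^{3}$)
$-21 + Q{\left(1 \right)} 129 = -21 + \left(1 + 1^{3}\right) 129 = -21 + \left(1 + 1\right) 129 = -21 + 2 \cdot 129 = -21 + 258 = 237$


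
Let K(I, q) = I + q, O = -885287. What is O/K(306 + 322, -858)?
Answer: 885287/230 ≈ 3849.1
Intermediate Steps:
O/K(306 + 322, -858) = -885287/((306 + 322) - 858) = -885287/(628 - 858) = -885287/(-230) = -885287*(-1/230) = 885287/230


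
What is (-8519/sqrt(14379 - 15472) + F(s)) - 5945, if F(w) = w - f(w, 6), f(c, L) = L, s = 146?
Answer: -5805 + 8519*I*sqrt(1093)/1093 ≈ -5805.0 + 257.68*I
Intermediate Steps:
F(w) = -6 + w (F(w) = w - 1*6 = w - 6 = -6 + w)
(-8519/sqrt(14379 - 15472) + F(s)) - 5945 = (-8519/sqrt(14379 - 15472) + (-6 + 146)) - 5945 = (-8519*(-I*sqrt(1093)/1093) + 140) - 5945 = (-(-8519)*I*sqrt(1093)/1093 + 140) - 5945 = (8519*I*sqrt(1093)/1093 + 140) - 5945 = (140 + 8519*I*sqrt(1093)/1093) - 5945 = -5805 + 8519*I*sqrt(1093)/1093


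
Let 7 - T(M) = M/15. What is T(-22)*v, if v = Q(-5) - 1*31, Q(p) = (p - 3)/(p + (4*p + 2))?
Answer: -5969/23 ≈ -259.52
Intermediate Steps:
Q(p) = (-3 + p)/(2 + 5*p) (Q(p) = (-3 + p)/(p + (2 + 4*p)) = (-3 + p)/(2 + 5*p))
T(M) = 7 - M/15
v = -705/23 (v = (-3 - 5)/(2 + 5*(-5)) - 1*31 = -8/(2 - 25) - 31 = -8/(-23) - 31 = -1/23*(-8) - 31 = 8/23 - 31 = -705/23 ≈ -30.652)
T(-22)*v = (7 - 1/15*(-22))*(-705/23) = (7 + 22/15)*(-705/23) = (127/15)*(-705/23) = -5969/23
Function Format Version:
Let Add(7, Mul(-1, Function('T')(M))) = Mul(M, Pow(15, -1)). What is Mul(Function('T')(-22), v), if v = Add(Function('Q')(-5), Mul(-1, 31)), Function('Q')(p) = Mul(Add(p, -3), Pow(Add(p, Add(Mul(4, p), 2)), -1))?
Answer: Rational(-5969, 23) ≈ -259.52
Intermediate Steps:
Function('Q')(p) = Mul(Pow(Add(2, Mul(5, p)), -1), Add(-3, p)) (Function('Q')(p) = Mul(Add(-3, p), Pow(Add(p, Add(2, Mul(4, p))), -1)) = Mul(Add(-3, p), Pow(Add(2, Mul(5, p)), -1)) = Mul(Pow(Add(2, Mul(5, p)), -1), Add(-3, p)))
Function('T')(M) = Add(7, Mul(Rational(-1, 15), M)) (Function('T')(M) = Add(7, Mul(-1, Mul(M, Pow(15, -1)))) = Add(7, Mul(-1, Mul(M, Rational(1, 15)))) = Add(7, Mul(-1, Mul(Rational(1, 15), M))) = Add(7, Mul(Rational(-1, 15), M)))
v = Rational(-705, 23) (v = Add(Mul(Pow(Add(2, Mul(5, -5)), -1), Add(-3, -5)), Mul(-1, 31)) = Add(Mul(Pow(Add(2, -25), -1), -8), -31) = Add(Mul(Pow(-23, -1), -8), -31) = Add(Mul(Rational(-1, 23), -8), -31) = Add(Rational(8, 23), -31) = Rational(-705, 23) ≈ -30.652)
Mul(Function('T')(-22), v) = Mul(Add(7, Mul(Rational(-1, 15), -22)), Rational(-705, 23)) = Mul(Add(7, Rational(22, 15)), Rational(-705, 23)) = Mul(Rational(127, 15), Rational(-705, 23)) = Rational(-5969, 23)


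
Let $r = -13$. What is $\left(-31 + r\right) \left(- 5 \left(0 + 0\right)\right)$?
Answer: $0$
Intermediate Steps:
$\left(-31 + r\right) \left(- 5 \left(0 + 0\right)\right) = \left(-31 - 13\right) \left(- 5 \left(0 + 0\right)\right) = - 44 \left(\left(-5\right) 0\right) = \left(-44\right) 0 = 0$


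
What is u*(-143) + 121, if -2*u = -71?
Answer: -9911/2 ≈ -4955.5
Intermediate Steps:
u = 71/2 (u = -1/2*(-71) = 71/2 ≈ 35.500)
u*(-143) + 121 = (71/2)*(-143) + 121 = -10153/2 + 121 = -9911/2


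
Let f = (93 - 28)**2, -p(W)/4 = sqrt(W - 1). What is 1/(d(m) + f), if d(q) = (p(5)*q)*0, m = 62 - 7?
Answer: 1/4225 ≈ 0.00023669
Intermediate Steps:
p(W) = -4*sqrt(-1 + W) (p(W) = -4*sqrt(W - 1) = -4*sqrt(-1 + W))
m = 55
f = 4225 (f = 65**2 = 4225)
d(q) = 0 (d(q) = ((-4*sqrt(-1 + 5))*q)*0 = ((-4*sqrt(4))*q)*0 = ((-4*2)*q)*0 = -8*q*0 = 0)
1/(d(m) + f) = 1/(0 + 4225) = 1/4225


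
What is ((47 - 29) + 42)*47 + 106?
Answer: 2926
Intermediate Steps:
((47 - 29) + 42)*47 + 106 = (18 + 42)*47 + 106 = 60*47 + 106 = 2820 + 106 = 2926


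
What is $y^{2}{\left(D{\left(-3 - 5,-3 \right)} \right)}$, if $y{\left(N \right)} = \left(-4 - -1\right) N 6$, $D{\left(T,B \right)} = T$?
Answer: $20736$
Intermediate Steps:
$y{\left(N \right)} = - 18 N$ ($y{\left(N \right)} = \left(-4 + 1\right) N 6 = - 3 N 6 = - 18 N$)
$y^{2}{\left(D{\left(-3 - 5,-3 \right)} \right)} = \left(- 18 \left(-3 - 5\right)\right)^{2} = \left(\left(-18\right) \left(-8\right)\right)^{2} = 144^{2} = 20736$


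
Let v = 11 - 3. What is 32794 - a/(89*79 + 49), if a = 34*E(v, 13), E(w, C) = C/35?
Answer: 4063176379/123900 ≈ 32794.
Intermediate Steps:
v = 8
E(w, C) = C/35 (E(w, C) = C*(1/35) = C/35)
a = 442/35 (a = 34*((1/35)*13) = 34*(13/35) = 442/35 ≈ 12.629)
32794 - a/(89*79 + 49) = 32794 - 442/(35*(89*79 + 49)) = 32794 - 442/(35*(7031 + 49)) = 32794 - 442/(35*7080) = 32794 - 1*221/123900 = 32794 - 221/123900 = 4063176379/123900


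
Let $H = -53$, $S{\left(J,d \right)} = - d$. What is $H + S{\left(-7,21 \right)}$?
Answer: $-74$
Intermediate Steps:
$H + S{\left(-7,21 \right)} = -53 - 21 = -74$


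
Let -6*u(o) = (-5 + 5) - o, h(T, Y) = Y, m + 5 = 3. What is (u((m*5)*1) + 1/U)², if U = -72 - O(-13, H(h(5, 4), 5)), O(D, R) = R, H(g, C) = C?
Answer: 150544/53361 ≈ 2.8212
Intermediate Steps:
m = -2 (m = -5 + 3 = -2)
u(o) = o/6 (u(o) = -((-5 + 5) - o)/6 = -(0 - o)/6 = -(-1)*o/6 = o/6)
U = -77 (U = -72 - 1*5 = -72 - 5 = -77)
(u((m*5)*1) + 1/U)² = ((-2*5*1)/6 + 1/(-77))² = ((-10*1)/6 - 1/77)² = ((⅙)*(-10) - 1/77)² = (-5/3 - 1/77)² = (-388/231)² = 150544/53361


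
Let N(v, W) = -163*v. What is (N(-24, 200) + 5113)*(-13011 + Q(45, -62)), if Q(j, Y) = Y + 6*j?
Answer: -115547075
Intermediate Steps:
(N(-24, 200) + 5113)*(-13011 + Q(45, -62)) = (-163*(-24) + 5113)*(-13011 + (-62 + 6*45)) = (3912 + 5113)*(-13011 + (-62 + 270)) = 9025*(-13011 + 208) = 9025*(-12803) = -115547075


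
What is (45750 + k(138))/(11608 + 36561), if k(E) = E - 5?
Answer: 45883/48169 ≈ 0.95254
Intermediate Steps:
k(E) = -5 + E
(45750 + k(138))/(11608 + 36561) = (45750 + (-5 + 138))/(11608 + 36561) = (45750 + 133)/48169 = 45883*(1/48169) = 45883/48169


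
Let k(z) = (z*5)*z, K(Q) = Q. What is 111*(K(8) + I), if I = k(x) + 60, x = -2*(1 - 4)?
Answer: 27528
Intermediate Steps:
x = 6 (x = -2*(-3) = 6)
k(z) = 5*z² (k(z) = (5*z)*z = 5*z²)
I = 240 (I = 5*6² + 60 = 5*36 + 60 = 180 + 60 = 240)
111*(K(8) + I) = 111*(8 + 240) = 111*248 = 27528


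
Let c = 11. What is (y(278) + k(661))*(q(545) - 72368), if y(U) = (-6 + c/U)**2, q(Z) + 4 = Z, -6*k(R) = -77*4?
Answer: -1446501183841/231852 ≈ -6.2389e+6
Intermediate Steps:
k(R) = 154/3 (k(R) = -(-77)*4/6 = -1/6*(-308) = 154/3)
q(Z) = -4 + Z
y(U) = (-6 + 11/U)**2
(y(278) + k(661))*(q(545) - 72368) = ((-11 + 6*278)**2/278**2 + 154/3)*((-4 + 545) - 72368) = ((-11 + 1668)**2/77284 + 154/3)*(541 - 72368) = ((1/77284)*1657**2 + 154/3)*(-71827) = ((1/77284)*2745649 + 154/3)*(-71827) = (2745649/77284 + 154/3)*(-71827) = (20138683/231852)*(-71827) = -1446501183841/231852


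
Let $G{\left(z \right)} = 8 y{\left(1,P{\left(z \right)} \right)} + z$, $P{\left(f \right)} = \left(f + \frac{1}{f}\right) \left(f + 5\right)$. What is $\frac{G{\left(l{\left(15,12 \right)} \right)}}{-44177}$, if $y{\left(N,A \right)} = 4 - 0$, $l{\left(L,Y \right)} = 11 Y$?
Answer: $- \frac{164}{44177} \approx -0.0037123$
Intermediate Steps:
$P{\left(f \right)} = \left(5 + f\right) \left(f + \frac{1}{f}\right)$ ($P{\left(f \right)} = \left(f + \frac{1}{f}\right) \left(5 + f\right) = \left(5 + f\right) \left(f + \frac{1}{f}\right)$)
$y{\left(N,A \right)} = 4$ ($y{\left(N,A \right)} = 4 + 0 = 4$)
$G{\left(z \right)} = 32 + z$ ($G{\left(z \right)} = 8 \cdot 4 + z = 32 + z$)
$\frac{G{\left(l{\left(15,12 \right)} \right)}}{-44177} = \frac{32 + 11 \cdot 12}{-44177} = \left(32 + 132\right) \left(- \frac{1}{44177}\right) = 164 \left(- \frac{1}{44177}\right) = - \frac{164}{44177}$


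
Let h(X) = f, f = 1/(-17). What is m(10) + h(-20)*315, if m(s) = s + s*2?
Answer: 195/17 ≈ 11.471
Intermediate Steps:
f = -1/17 ≈ -0.058824
h(X) = -1/17
m(s) = 3*s (m(s) = s + 2*s = 3*s)
m(10) + h(-20)*315 = 3*10 - 1/17*315 = 30 - 315/17 = 195/17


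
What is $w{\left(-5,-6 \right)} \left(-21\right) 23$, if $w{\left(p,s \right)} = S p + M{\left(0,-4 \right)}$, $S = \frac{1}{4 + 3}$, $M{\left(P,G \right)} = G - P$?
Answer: $2277$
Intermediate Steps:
$S = \frac{1}{7} \approx 0.14286$
$w{\left(p,s \right)} = -4 + \frac{p}{7}$ ($w{\left(p,s \right)} = \frac{p}{7} - 4 = -4 + \frac{p}{7}$)
$w{\left(-5,-6 \right)} \left(-21\right) 23 = \left(-4 + \frac{1}{7} \left(-5\right)\right) \left(-21\right) 23 = \left(-4 - \frac{5}{7}\right) \left(-21\right) 23 = \left(- \frac{33}{7}\right) \left(-21\right) 23 = 99 \cdot 23 = 2277$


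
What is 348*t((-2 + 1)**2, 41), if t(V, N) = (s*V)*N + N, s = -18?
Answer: -242556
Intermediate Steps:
t(V, N) = N - 18*N*V (t(V, N) = (-18*V)*N + N = -18*N*V + N = N - 18*N*V)
348*t((-2 + 1)**2, 41) = 348*(41*(1 - 18*(-2 + 1)**2)) = 348*(41*(1 - 18*(-1)**2)) = 348*(41*(1 - 18*1)) = 348*(41*(1 - 18)) = 348*(41*(-17)) = 348*(-697) = -242556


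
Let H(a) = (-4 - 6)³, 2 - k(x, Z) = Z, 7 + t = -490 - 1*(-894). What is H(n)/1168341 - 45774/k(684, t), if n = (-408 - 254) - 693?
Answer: 53479245934/461494695 ≈ 115.88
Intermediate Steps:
n = -1355 (n = -662 - 693 = -1355)
t = 397 (t = -7 + (-490 - 1*(-894)) = -7 + (-490 + 894) = -7 + 404 = 397)
k(x, Z) = 2 - Z
H(a) = -1000 (H(a) = (-10)³ = -1000)
H(n)/1168341 - 45774/k(684, t) = -1000/1168341 - 45774/(2 - 1*397) = -1000*1/1168341 - 45774/(2 - 397) = -1000/1168341 - 45774/(-395) = -1000/1168341 - 45774*(-1/395) = -1000/1168341 + 45774/395 = 53479245934/461494695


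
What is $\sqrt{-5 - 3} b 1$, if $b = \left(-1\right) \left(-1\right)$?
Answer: $2 i \sqrt{2} \approx 2.8284 i$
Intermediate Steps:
$b = 1$
$\sqrt{-5 - 3} b 1 = \sqrt{-5 - 3} \cdot 1 \cdot 1 = \sqrt{-8} \cdot 1 \cdot 1 = 2 i \sqrt{2} \cdot 1 \cdot 1 = 2 i \sqrt{2} \cdot 1 = 2 i \sqrt{2}$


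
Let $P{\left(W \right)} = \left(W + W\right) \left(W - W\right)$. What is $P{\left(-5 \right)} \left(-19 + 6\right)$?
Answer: $0$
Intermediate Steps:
$P{\left(W \right)} = 0$ ($P{\left(W \right)} = 2 W 0 = 0$)
$P{\left(-5 \right)} \left(-19 + 6\right) = 0 \left(-19 + 6\right) = 0 \left(-13\right) = 0$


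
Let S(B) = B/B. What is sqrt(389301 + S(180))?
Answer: sqrt(389302) ≈ 623.94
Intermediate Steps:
S(B) = 1
sqrt(389301 + S(180)) = sqrt(389301 + 1) = sqrt(389302)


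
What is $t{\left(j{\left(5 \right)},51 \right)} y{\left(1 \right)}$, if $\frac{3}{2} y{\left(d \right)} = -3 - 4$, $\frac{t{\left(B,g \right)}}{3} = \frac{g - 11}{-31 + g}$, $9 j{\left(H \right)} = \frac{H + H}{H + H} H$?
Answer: $-28$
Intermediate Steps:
$j{\left(H \right)} = \frac{H}{9}$ ($j{\left(H \right)} = \frac{\frac{H + H}{H + H} H}{9} = \frac{\frac{2 H}{2 H} H}{9} = \frac{2 H \frac{1}{2 H} H}{9} = \frac{1 H}{9} = \frac{H}{9}$)
$t{\left(B,g \right)} = \frac{3 \left(-11 + g\right)}{-31 + g}$ ($t{\left(B,g \right)} = 3 \frac{g - 11}{-31 + g} = 3 \frac{-11 + g}{-31 + g} = \frac{3 \left(-11 + g\right)}{-31 + g}$)
$y{\left(d \right)} = - \frac{14}{3}$ ($y{\left(d \right)} = \frac{2 \left(-3 - 4\right)}{3} = \frac{2}{3} \left(-7\right) = - \frac{14}{3}$)
$t{\left(j{\left(5 \right)},51 \right)} y{\left(1 \right)} = \frac{3 \left(-11 + 51\right)}{-31 + 51} \left(- \frac{14}{3}\right) = 3 \cdot \frac{1}{20} \cdot 40 \left(- \frac{14}{3}\right) = 6 \left(- \frac{14}{3}\right) = -28$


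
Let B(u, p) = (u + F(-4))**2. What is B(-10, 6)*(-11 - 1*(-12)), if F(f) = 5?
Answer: 25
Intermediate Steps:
B(u, p) = (5 + u)**2 (B(u, p) = (u + 5)**2 = (5 + u)**2)
B(-10, 6)*(-11 - 1*(-12)) = (5 - 10)**2*(-11 - 1*(-12)) = (-5)**2*(-11 + 12) = 25*1 = 25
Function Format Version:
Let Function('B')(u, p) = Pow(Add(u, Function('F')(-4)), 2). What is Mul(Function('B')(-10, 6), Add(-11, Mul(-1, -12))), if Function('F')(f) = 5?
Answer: 25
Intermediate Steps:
Function('B')(u, p) = Pow(Add(5, u), 2) (Function('B')(u, p) = Pow(Add(u, 5), 2) = Pow(Add(5, u), 2))
Mul(Function('B')(-10, 6), Add(-11, Mul(-1, -12))) = Mul(Pow(Add(5, -10), 2), Add(-11, Mul(-1, -12))) = Mul(Pow(-5, 2), Add(-11, 12)) = Mul(25, 1) = 25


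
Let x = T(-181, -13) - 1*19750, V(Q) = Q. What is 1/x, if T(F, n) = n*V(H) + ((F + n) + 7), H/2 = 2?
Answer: -1/19989 ≈ -5.0028e-5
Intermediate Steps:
H = 4 (H = 2*2 = 4)
T(F, n) = 7 + F + 5*n (T(F, n) = n*4 + ((F + n) + 7) = 4*n + (7 + F + n) = 7 + F + 5*n)
x = -19989 (x = (7 - 181 + 5*(-13)) - 1*19750 = (7 - 181 - 65) - 19750 = -239 - 19750 = -19989)
1/x = 1/(-19989) = -1/19989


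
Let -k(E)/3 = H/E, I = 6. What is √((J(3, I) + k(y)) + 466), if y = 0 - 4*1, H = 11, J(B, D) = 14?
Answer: 3*√217/2 ≈ 22.096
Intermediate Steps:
y = -4 (y = 0 - 4 = -4)
k(E) = -33/E
√((J(3, I) + k(y)) + 466) = √((14 - 33/(-4)) + 466) = √((14 - 33*(-¼)) + 466) = √((14 + 33/4) + 466) = √(89/4 + 466) = √(1953/4) = 3*√217/2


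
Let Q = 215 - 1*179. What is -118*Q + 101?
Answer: -4147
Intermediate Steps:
Q = 36 (Q = 215 - 179 = 36)
-118*Q + 101 = -118*36 + 101 = -4248 + 101 = -4147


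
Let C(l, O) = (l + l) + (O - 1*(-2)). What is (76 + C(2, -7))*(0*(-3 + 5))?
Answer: 0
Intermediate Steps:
C(l, O) = 2 + O + 2*l (C(l, O) = 2*l + (O + 2) = 2*l + (2 + O) = 2 + O + 2*l)
(76 + C(2, -7))*(0*(-3 + 5)) = (76 + (2 - 7 + 2*2))*(0*(-3 + 5)) = (76 + (2 - 7 + 4))*(0*2) = (76 - 1)*0 = 75*0 = 0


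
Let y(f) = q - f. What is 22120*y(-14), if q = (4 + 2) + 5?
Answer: 553000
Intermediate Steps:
q = 11 (q = 6 + 5 = 11)
y(f) = 11 - f
22120*y(-14) = 22120*(11 - 1*(-14)) = 22120*(11 + 14) = 22120*25 = 553000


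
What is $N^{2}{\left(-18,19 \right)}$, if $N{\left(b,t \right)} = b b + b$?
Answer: $93636$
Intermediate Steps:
$N{\left(b,t \right)} = b + b^{2}$ ($N{\left(b,t \right)} = b^{2} + b = b + b^{2}$)
$N^{2}{\left(-18,19 \right)} = \left(- 18 \left(1 - 18\right)\right)^{2} = \left(\left(-18\right) \left(-17\right)\right)^{2} = 306^{2} = 93636$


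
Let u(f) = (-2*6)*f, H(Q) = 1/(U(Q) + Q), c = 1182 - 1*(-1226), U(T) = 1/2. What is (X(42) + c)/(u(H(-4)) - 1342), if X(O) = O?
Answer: -1715/937 ≈ -1.8303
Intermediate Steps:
U(T) = 1/2
c = 2408 (c = 1182 + 1226 = 2408)
H(Q) = 1/(1/2 + Q)
u(f) = -12*f
(X(42) + c)/(u(H(-4)) - 1342) = (42 + 2408)/(-24/(1 + 2*(-4)) - 1342) = 2450/(-24/(1 - 8) - 1342) = 2450/(-24/(-7) - 1342) = 2450/(-24*(-1)/7 - 1342) = 2450/(-12*(-2/7) - 1342) = 2450/(24/7 - 1342) = 2450/(-9370/7) = 2450*(-7/9370) = -1715/937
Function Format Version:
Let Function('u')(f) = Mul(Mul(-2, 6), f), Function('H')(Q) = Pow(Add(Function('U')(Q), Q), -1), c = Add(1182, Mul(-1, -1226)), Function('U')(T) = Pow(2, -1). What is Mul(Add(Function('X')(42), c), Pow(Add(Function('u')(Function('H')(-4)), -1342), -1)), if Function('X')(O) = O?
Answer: Rational(-1715, 937) ≈ -1.8303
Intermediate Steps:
Function('U')(T) = Rational(1, 2)
c = 2408 (c = Add(1182, 1226) = 2408)
Function('H')(Q) = Pow(Add(Rational(1, 2), Q), -1)
Function('u')(f) = Mul(-12, f)
Mul(Add(Function('X')(42), c), Pow(Add(Function('u')(Function('H')(-4)), -1342), -1)) = Mul(Add(42, 2408), Pow(Add(Mul(-12, Mul(2, Pow(Add(1, Mul(2, -4)), -1))), -1342), -1)) = Mul(2450, Pow(Add(Mul(-12, Mul(2, Pow(Add(1, -8), -1))), -1342), -1)) = Mul(2450, Pow(Add(Mul(-12, Mul(2, Pow(-7, -1))), -1342), -1)) = Mul(2450, Pow(Add(Mul(-12, Mul(2, Rational(-1, 7))), -1342), -1)) = Mul(2450, Pow(Add(Mul(-12, Rational(-2, 7)), -1342), -1)) = Mul(2450, Pow(Add(Rational(24, 7), -1342), -1)) = Mul(2450, Pow(Rational(-9370, 7), -1)) = Mul(2450, Rational(-7, 9370)) = Rational(-1715, 937)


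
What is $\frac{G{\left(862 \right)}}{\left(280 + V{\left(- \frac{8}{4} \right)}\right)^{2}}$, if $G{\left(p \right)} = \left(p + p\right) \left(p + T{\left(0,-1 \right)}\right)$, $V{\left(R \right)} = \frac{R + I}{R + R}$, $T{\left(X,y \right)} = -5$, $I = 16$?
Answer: $\frac{5909872}{305809} \approx 19.325$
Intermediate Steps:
$V{\left(R \right)} = \frac{16 + R}{2 R}$ ($V{\left(R \right)} = \frac{R + 16}{R + R} = \frac{16 + R}{2 R}$)
$G{\left(p \right)} = 2 p \left(-5 + p\right)$ ($G{\left(p \right)} = \left(p + p\right) \left(p - 5\right) = 2 p \left(-5 + p\right)$)
$\frac{G{\left(862 \right)}}{\left(280 + V{\left(- \frac{8}{4} \right)}\right)^{2}} = \frac{2 \cdot 862 \left(-5 + 862\right)}{\left(280 + \frac{16 - \frac{8}{4}}{2 \left(- \frac{8}{4}\right)}\right)^{2}} = \frac{2 \cdot 862 \cdot 857}{\left(280 + \frac{16 - 2}{2 \left(\left(-8\right) \frac{1}{4}\right)}\right)^{2}} = \frac{1477468}{\left(280 + \frac{16 - 2}{2 \left(-2\right)}\right)^{2}} = \frac{1477468}{\left(280 + \frac{1}{2} \left(- \frac{1}{2}\right) 14\right)^{2}} = \frac{1477468}{\left(280 - \frac{7}{2}\right)^{2}} = \frac{1477468}{\left(\frac{553}{2}\right)^{2}} = \frac{1477468}{\frac{305809}{4}} = 1477468 \cdot \frac{4}{305809} = \frac{5909872}{305809}$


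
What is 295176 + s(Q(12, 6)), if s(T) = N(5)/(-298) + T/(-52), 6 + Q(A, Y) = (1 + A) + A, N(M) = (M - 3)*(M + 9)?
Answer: 2287020089/7748 ≈ 2.9518e+5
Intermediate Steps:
N(M) = (-3 + M)*(9 + M)
Q(A, Y) = -5 + 2*A (Q(A, Y) = -6 + ((1 + A) + A) = -6 + (1 + 2*A) = -5 + 2*A)
s(T) = -14/149 - T/52 (s(T) = (-27 + 5² + 6*5)/(-298) + T/(-52) = (-27 + 25 + 30)*(-1/298) + T*(-1/52) = 28*(-1/298) - T/52 = -14/149 - T/52)
295176 + s(Q(12, 6)) = 295176 + (-14/149 - (-5 + 2*12)/52) = 295176 + (-14/149 - (-5 + 24)/52) = 295176 + (-14/149 - 1/52*19) = 295176 + (-14/149 - 19/52) = 295176 - 3559/7748 = 2287020089/7748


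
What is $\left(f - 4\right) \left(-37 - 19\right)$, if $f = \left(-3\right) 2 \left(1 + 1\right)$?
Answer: $896$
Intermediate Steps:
$f = -12$ ($f = \left(-6\right) 2 = -12$)
$\left(f - 4\right) \left(-37 - 19\right) = \left(-12 - 4\right) \left(-37 - 19\right) = \left(-12 - 4\right) \left(-56\right) = \left(-16\right) \left(-56\right) = 896$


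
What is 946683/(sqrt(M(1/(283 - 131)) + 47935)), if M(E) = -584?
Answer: 946683*sqrt(47351)/47351 ≈ 4350.5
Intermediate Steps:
946683/(sqrt(M(1/(283 - 131)) + 47935)) = 946683/(sqrt(-584 + 47935)) = 946683/(sqrt(47351)) = 946683*(sqrt(47351)/47351) = 946683*sqrt(47351)/47351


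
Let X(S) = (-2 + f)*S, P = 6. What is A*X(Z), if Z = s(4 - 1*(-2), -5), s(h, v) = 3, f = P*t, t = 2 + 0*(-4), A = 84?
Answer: 2520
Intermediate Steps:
t = 2 (t = 2 + 0 = 2)
f = 12 (f = 6*2 = 12)
Z = 3
X(S) = 10*S (X(S) = (-2 + 12)*S = 10*S)
A*X(Z) = 84*(10*3) = 84*30 = 2520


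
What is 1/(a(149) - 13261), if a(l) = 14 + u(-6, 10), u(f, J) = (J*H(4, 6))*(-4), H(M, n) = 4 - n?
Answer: -1/13167 ≈ -7.5947e-5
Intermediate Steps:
u(f, J) = 8*J (u(f, J) = (J*(4 - 1*6))*(-4) = (J*(4 - 6))*(-4) = (J*(-2))*(-4) = -2*J*(-4) = 8*J)
a(l) = 94 (a(l) = 14 + 8*10 = 14 + 80 = 94)
1/(a(149) - 13261) = 1/(94 - 13261) = 1/(-13167) = -1/13167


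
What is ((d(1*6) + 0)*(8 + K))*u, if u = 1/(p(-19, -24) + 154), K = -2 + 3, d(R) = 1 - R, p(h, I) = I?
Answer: -9/26 ≈ -0.34615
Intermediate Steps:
K = 1
u = 1/130 (u = 1/(-24 + 154) = 1/130 ≈ 0.0076923)
((d(1*6) + 0)*(8 + K))*u = (((1 - 6) + 0)*(8 + 1))*(1/130) = (((1 - 1*6) + 0)*9)*(1/130) = (((1 - 6) + 0)*9)*(1/130) = ((-5 + 0)*9)*(1/130) = -5*9*(1/130) = -45*1/130 = -9/26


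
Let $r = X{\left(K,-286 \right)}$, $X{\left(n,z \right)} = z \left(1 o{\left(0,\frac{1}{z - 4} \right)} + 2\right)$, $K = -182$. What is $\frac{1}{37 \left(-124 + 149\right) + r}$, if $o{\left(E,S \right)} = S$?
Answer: $\frac{145}{51328} \approx 0.002825$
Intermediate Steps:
$X{\left(n,z \right)} = z \left(2 + \frac{1}{-4 + z}\right)$ ($X{\left(n,z \right)} = z \left(1 \frac{1}{z - 4} + 2\right) = z \left(1 \frac{1}{-4 + z} + 2\right) = z \left(\frac{1}{-4 + z} + 2\right) = z \left(2 + \frac{1}{-4 + z}\right)$)
$r = - \frac{82797}{145}$ ($r = - \frac{286 \left(-7 + 2 \left(-286\right)\right)}{-4 - 286} = - \frac{286 \left(-7 - 572\right)}{-290} = \left(-286\right) \left(- \frac{1}{290}\right) \left(-579\right) = - \frac{82797}{145} \approx -571.01$)
$\frac{1}{37 \left(-124 + 149\right) + r} = \frac{1}{37 \left(-124 + 149\right) - \frac{82797}{145}} = \frac{1}{37 \cdot 25 - \frac{82797}{145}} = \frac{1}{925 - \frac{82797}{145}} = \frac{1}{\frac{51328}{145}} = \frac{145}{51328}$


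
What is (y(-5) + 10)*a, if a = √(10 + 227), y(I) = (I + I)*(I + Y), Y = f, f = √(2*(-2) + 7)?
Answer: 10*√237*(6 - √3) ≈ 657.04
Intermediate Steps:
f = √3 (f = √(-4 + 7) = √3 ≈ 1.7320)
Y = √3 ≈ 1.7320
y(I) = 2*I*(I + √3) (y(I) = (I + I)*(I + √3) = (2*I)*(I + √3) = 2*I*(I + √3))
a = √237 ≈ 15.395
(y(-5) + 10)*a = (2*(-5)*(-5 + √3) + 10)*√237 = ((50 - 10*√3) + 10)*√237 = (60 - 10*√3)*√237 = √237*(60 - 10*√3)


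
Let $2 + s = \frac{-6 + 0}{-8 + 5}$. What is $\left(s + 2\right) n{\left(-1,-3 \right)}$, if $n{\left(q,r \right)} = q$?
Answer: $-2$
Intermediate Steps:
$s = 0$ ($s = -2 + \frac{-6 + 0}{-8 + 5} = -2 - \frac{6}{-3} = -2 - -2 = -2 + 2 = 0$)
$\left(s + 2\right) n{\left(-1,-3 \right)} = \left(0 + 2\right) \left(-1\right) = 2 \left(-1\right) = -2$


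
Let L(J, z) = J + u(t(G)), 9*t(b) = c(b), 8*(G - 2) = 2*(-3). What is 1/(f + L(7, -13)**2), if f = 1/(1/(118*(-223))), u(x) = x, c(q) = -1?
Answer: -81/2127590 ≈ -3.8071e-5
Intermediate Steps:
G = 5/4 (G = 2 + (2*(-3))/8 = 2 + (1/8)*(-6) = 2 - 3/4 = 5/4 ≈ 1.2500)
t(b) = -1/9 (t(b) = (1/9)*(-1) = -1/9)
L(J, z) = -1/9 + J (L(J, z) = J - 1/9 = -1/9 + J)
f = -26314 (f = 1/(1/(-26314)) = 1/(-1/26314) = -26314)
1/(f + L(7, -13)**2) = 1/(-26314 + (-1/9 + 7)**2) = 1/(-26314 + (62/9)**2) = 1/(-26314 + 3844/81) = 1/(-2127590/81) = -81/2127590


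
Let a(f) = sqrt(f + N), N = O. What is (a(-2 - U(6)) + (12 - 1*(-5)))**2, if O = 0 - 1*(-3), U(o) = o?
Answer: (17 + I*sqrt(5))**2 ≈ 284.0 + 76.026*I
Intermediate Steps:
O = 3 (O = 0 + 3 = 3)
N = 3
a(f) = sqrt(3 + f) (a(f) = sqrt(f + 3) = sqrt(3 + f))
(a(-2 - U(6)) + (12 - 1*(-5)))**2 = (sqrt(3 + (-2 - 1*6)) + (12 - 1*(-5)))**2 = (sqrt(3 + (-2 - 6)) + (12 + 5))**2 = (sqrt(3 - 8) + 17)**2 = (sqrt(-5) + 17)**2 = (I*sqrt(5) + 17)**2 = (17 + I*sqrt(5))**2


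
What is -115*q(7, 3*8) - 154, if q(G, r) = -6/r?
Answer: -501/4 ≈ -125.25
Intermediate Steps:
-115*q(7, 3*8) - 154 = -(-690)/(3*8) - 154 = -(-690)/24 - 154 = -115*(-¼) - 154 = 115/4 - 154 = -501/4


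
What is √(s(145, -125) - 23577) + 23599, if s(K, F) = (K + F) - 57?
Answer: 23599 + I*√23614 ≈ 23599.0 + 153.67*I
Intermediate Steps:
s(K, F) = -57 + F + K (s(K, F) = (F + K) - 57 = -57 + F + K)
√(s(145, -125) - 23577) + 23599 = √((-57 - 125 + 145) - 23577) + 23599 = √(-37 - 23577) + 23599 = √(-23614) + 23599 = I*√23614 + 23599 = 23599 + I*√23614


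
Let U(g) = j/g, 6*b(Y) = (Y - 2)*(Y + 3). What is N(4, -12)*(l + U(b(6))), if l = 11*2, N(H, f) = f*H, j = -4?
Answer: -1024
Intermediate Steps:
N(H, f) = H*f
b(Y) = (-2 + Y)*(3 + Y)/6 (b(Y) = ((Y - 2)*(Y + 3))/6 = ((-2 + Y)*(3 + Y))/6 = (-2 + Y)*(3 + Y)/6)
U(g) = -4/g
l = 22
N(4, -12)*(l + U(b(6))) = (4*(-12))*(22 - 4/(-1 + (⅙)*6 + (⅙)*6²)) = -48*(22 - 4/(-1 + 1 + (⅙)*36)) = -48*(22 - 4/(-1 + 1 + 6)) = -48*(22 - 4/6) = -48*(22 - 4*⅙) = -48*(22 - ⅔) = -48*64/3 = -1024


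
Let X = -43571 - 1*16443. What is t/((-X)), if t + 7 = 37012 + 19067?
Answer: 28036/30007 ≈ 0.93432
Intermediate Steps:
X = -60014 (X = -43571 - 16443 = -60014)
t = 56072 (t = -7 + (37012 + 19067) = -7 + 56079 = 56072)
t/((-X)) = 56072/((-1*(-60014))) = 56072/60014 = 56072*(1/60014) = 28036/30007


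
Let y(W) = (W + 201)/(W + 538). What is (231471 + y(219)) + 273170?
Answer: 382013657/757 ≈ 5.0464e+5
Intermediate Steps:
y(W) = (201 + W)/(538 + W)
(231471 + y(219)) + 273170 = (231471 + (201 + 219)/(538 + 219)) + 273170 = (231471 + 420/757) + 273170 = 175223967/757 + 273170 = 382013657/757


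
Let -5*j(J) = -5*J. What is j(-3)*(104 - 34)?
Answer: -210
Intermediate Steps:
j(J) = J (j(J) = -(-1)*J = J)
j(-3)*(104 - 34) = -3*(104 - 34) = -3*70 = -210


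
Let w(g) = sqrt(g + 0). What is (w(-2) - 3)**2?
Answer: (3 - I*sqrt(2))**2 ≈ 7.0 - 8.4853*I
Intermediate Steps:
w(g) = sqrt(g)
(w(-2) - 3)**2 = (sqrt(-2) - 3)**2 = (I*sqrt(2) - 3)**2 = (-3 + I*sqrt(2))**2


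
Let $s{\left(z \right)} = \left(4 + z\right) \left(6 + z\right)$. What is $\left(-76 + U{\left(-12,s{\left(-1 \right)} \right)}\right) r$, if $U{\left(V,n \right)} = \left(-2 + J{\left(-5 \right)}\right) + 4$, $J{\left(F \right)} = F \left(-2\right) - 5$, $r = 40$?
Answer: $-2760$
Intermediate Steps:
$J{\left(F \right)} = -5 - 2 F$ ($J{\left(F \right)} = - 2 F - 5 = -5 - 2 F$)
$U{\left(V,n \right)} = 7$ ($U{\left(V,n \right)} = \left(-2 - -5\right) + 4 = \left(-2 + \left(-5 + 10\right)\right) + 4 = \left(-2 + 5\right) + 4 = 3 + 4 = 7$)
$\left(-76 + U{\left(-12,s{\left(-1 \right)} \right)}\right) r = \left(-76 + 7\right) 40 = \left(-69\right) 40 = -2760$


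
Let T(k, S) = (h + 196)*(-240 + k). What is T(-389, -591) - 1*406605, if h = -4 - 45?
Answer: -499068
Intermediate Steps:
h = -49 (h = -4 - 9*5 = -4 - 45 = -49)
T(k, S) = -35280 + 147*k (T(k, S) = (-49 + 196)*(-240 + k) = 147*(-240 + k) = -35280 + 147*k)
T(-389, -591) - 1*406605 = (-35280 + 147*(-389)) - 1*406605 = (-35280 - 57183) - 406605 = -92463 - 406605 = -499068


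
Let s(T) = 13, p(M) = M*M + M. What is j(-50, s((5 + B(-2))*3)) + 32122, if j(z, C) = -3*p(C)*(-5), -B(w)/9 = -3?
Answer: 34852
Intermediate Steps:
B(w) = 27 (B(w) = -9*(-3) = 27)
p(M) = M + M² (p(M) = M² + M = M + M²)
j(z, C) = 15*C*(1 + C) (j(z, C) = -3*C*(1 + C)*(-5) = 15*C*(1 + C))
j(-50, s((5 + B(-2))*3)) + 32122 = 15*13*(1 + 13) + 32122 = 15*13*14 + 32122 = 2730 + 32122 = 34852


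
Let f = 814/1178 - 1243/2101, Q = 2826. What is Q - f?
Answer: 317910994/112499 ≈ 2825.9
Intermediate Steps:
f = 11180/112499 (f = 814*(1/1178) - 1243*1/2101 = 407/589 - 113/191 = 11180/112499 ≈ 0.099379)
Q - f = 2826 - 1*11180/112499 = 2826 - 11180/112499 = 317910994/112499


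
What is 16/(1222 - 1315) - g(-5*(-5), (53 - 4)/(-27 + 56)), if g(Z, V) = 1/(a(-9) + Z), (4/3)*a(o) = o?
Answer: -1540/6789 ≈ -0.22684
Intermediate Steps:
a(o) = 3*o/4
g(Z, V) = 1/(-27/4 + Z) (g(Z, V) = 1/((¾)*(-9) + Z) = 1/(-27/4 + Z))
16/(1222 - 1315) - g(-5*(-5), (53 - 4)/(-27 + 56)) = 16/(1222 - 1315) - 4/(-27 + 4*(-5*(-5))) = 16/(-93) - 4/(-27 + 4*25) = 16*(-1/93) - 4/(-27 + 100) = -16/93 - 4/73 = -1540/6789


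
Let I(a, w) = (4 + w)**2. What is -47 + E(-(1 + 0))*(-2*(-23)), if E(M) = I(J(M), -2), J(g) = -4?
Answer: 137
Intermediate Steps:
E(M) = 4 (E(M) = (4 - 2)**2 = 2**2 = 4)
-47 + E(-(1 + 0))*(-2*(-23)) = -47 + 4*(-2*(-23)) = -47 + 4*46 = -47 + 184 = 137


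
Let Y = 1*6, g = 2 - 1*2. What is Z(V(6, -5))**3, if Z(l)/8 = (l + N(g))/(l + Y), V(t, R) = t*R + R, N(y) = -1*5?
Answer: 32768000/24389 ≈ 1343.6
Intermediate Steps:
g = 0 (g = 2 - 2 = 0)
Y = 6
N(y) = -5
V(t, R) = R + R*t (V(t, R) = R*t + R = R + R*t)
Z(l) = 8*(-5 + l)/(6 + l) (Z(l) = 8*((l - 5)/(l + 6)) = 8*((-5 + l)/(6 + l)) = 8*(-5 + l)/(6 + l))
Z(V(6, -5))**3 = (8*(-5 - 5*(1 + 6))/(6 - 5*(1 + 6)))**3 = (8*(-5 - 5*7)/(6 - 5*7))**3 = (8*(-5 - 35)/(6 - 35))**3 = (8*(-40)/(-29))**3 = (8*(-1/29)*(-40))**3 = (320/29)**3 = 32768000/24389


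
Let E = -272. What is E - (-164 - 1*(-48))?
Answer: -156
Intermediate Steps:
E - (-164 - 1*(-48)) = -272 - (-164 - 1*(-48)) = -272 - (-164 + 48) = -272 - 1*(-116) = -272 + 116 = -156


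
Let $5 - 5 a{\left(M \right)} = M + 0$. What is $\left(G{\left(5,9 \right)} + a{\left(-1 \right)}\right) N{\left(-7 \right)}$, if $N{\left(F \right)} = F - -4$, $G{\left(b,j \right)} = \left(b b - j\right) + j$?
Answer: $- \frac{393}{5} \approx -78.6$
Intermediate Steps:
$a{\left(M \right)} = 1 - \frac{M}{5}$ ($a{\left(M \right)} = 1 - \frac{M + 0}{5} = 1 - \frac{M}{5}$)
$G{\left(b,j \right)} = b^{2}$ ($G{\left(b,j \right)} = \left(b^{2} - j\right) + j = b^{2}$)
$N{\left(F \right)} = 4 + F$ ($N{\left(F \right)} = F + 4 = 4 + F$)
$\left(G{\left(5,9 \right)} + a{\left(-1 \right)}\right) N{\left(-7 \right)} = \left(5^{2} + \left(1 - - \frac{1}{5}\right)\right) \left(4 - 7\right) = \left(25 + \left(1 + \frac{1}{5}\right)\right) \left(-3\right) = \left(25 + \frac{6}{5}\right) \left(-3\right) = \frac{131}{5} \left(-3\right) = - \frac{393}{5}$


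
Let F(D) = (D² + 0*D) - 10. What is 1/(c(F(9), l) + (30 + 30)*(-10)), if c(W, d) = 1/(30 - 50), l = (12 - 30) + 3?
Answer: -20/12001 ≈ -0.0016665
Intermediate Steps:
F(D) = -10 + D² (F(D) = (D² + 0) - 10 = D² - 10 = -10 + D²)
l = -15 (l = -18 + 3 = -15)
c(W, d) = -1/20 (c(W, d) = 1/(-20) = -1/20)
1/(c(F(9), l) + (30 + 30)*(-10)) = 1/(-1/20 + (30 + 30)*(-10)) = 1/(-1/20 + 60*(-10)) = 1/(-1/20 - 600) = 1/(-12001/20) = -20/12001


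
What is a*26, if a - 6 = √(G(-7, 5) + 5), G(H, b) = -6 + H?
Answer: 156 + 52*I*√2 ≈ 156.0 + 73.539*I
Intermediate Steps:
a = 6 + 2*I*√2 (a = 6 + √((-6 - 7) + 5) = 6 + √(-13 + 5) = 6 + √(-8) = 6 + 2*I*√2 ≈ 6.0 + 2.8284*I)
a*26 = (6 + 2*I*√2)*26 = 156 + 52*I*√2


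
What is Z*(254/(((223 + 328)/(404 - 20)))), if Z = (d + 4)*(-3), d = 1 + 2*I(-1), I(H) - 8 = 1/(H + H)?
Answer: -5852160/551 ≈ -10621.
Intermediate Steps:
I(H) = 8 + 1/(2*H) (I(H) = 8 + 1/(H + H) = 8 + 1/(2*H))
d = 16 (d = 1 + 2*(8 + (½)/(-1)) = 1 + 2*(8 + (½)*(-1)) = 1 + 2*(8 - ½) = 1 + 2*(15/2) = 1 + 15 = 16)
Z = -60 (Z = (16 + 4)*(-3) = 20*(-3) = -60)
Z*(254/(((223 + 328)/(404 - 20)))) = -15240/((223 + 328)/(404 - 20)) = -15240/(551/384) = -15240/(551*(1/384)) = -15240/551/384 = -15240*384/551 = -60*97536/551 = -5852160/551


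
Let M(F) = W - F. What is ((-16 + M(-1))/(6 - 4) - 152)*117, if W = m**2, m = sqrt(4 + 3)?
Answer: -18252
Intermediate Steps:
m = sqrt(7) ≈ 2.6458
W = 7 (W = (sqrt(7))**2 = 7)
M(F) = 7 - F
((-16 + M(-1))/(6 - 4) - 152)*117 = ((-16 + (7 - 1*(-1)))/(6 - 4) - 152)*117 = ((-16 + (7 + 1))/2 - 152)*117 = ((-16 + 8)*(1/2) - 152)*117 = (-8*1/2 - 152)*117 = (-4 - 152)*117 = -156*117 = -18252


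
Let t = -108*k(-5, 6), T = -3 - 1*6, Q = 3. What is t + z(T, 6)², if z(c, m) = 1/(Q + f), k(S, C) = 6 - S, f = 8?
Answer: -143747/121 ≈ -1188.0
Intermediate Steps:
T = -9 (T = -3 - 6 = -9)
z(c, m) = 1/11 (z(c, m) = 1/(3 + 8) = 1/11)
t = -1188 (t = -108*(6 - 1*(-5)) = -108*(6 + 5) = -108*11 = -1188)
t + z(T, 6)² = -1188 + (1/11)² = -1188 + 1/121 = -143747/121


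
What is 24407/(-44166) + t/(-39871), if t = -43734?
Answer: 958424347/1760942586 ≈ 0.54427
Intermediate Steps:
24407/(-44166) + t/(-39871) = 24407/(-44166) - 43734/(-39871) = 24407*(-1/44166) - 43734*(-1/39871) = -24407/44166 + 43734/39871 = 958424347/1760942586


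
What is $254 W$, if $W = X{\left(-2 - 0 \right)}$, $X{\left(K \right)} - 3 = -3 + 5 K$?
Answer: $-2540$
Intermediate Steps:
$X{\left(K \right)} = 5 K$ ($X{\left(K \right)} = 3 + \left(-3 + 5 K\right) = 5 K$)
$W = -10$ ($W = 5 \left(-2 - 0\right) = 5 \left(-2 + 0\right) = 5 \left(-2\right) = -10$)
$254 W = 254 \left(-10\right) = -2540$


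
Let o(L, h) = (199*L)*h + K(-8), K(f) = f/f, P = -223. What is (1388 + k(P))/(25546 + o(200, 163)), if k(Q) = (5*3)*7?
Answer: 1493/6512947 ≈ 0.00022924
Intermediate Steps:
K(f) = 1
k(Q) = 105 (k(Q) = 15*7 = 105)
o(L, h) = 1 + 199*L*h (o(L, h) = (199*L)*h + 1 = 199*L*h + 1 = 1 + 199*L*h)
(1388 + k(P))/(25546 + o(200, 163)) = (1388 + 105)/(25546 + (1 + 199*200*163)) = 1493/(25546 + (1 + 6487400)) = 1493/(25546 + 6487401) = 1493/6512947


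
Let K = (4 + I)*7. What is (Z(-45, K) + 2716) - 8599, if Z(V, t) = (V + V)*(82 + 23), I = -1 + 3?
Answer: -15333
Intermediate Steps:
I = 2
K = 42 (K = (4 + 2)*7 = 6*7 = 42)
Z(V, t) = 210*V (Z(V, t) = (2*V)*105 = 210*V)
(Z(-45, K) + 2716) - 8599 = (210*(-45) + 2716) - 8599 = (-9450 + 2716) - 8599 = -6734 - 8599 = -15333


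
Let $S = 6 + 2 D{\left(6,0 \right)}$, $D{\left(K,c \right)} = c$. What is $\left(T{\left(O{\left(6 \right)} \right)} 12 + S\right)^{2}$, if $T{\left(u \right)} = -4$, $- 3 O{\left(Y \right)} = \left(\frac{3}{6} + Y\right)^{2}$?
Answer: $1764$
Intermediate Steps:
$O{\left(Y \right)} = - \frac{\left(\frac{1}{2} + Y\right)^{2}}{3}$ ($O{\left(Y \right)} = - \frac{\left(\frac{3}{6} + Y\right)^{2}}{3} = - \frac{\left(3 \cdot \frac{1}{6} + Y\right)^{2}}{3} = - \frac{\left(\frac{1}{2} + Y\right)^{2}}{3}$)
$S = 6$ ($S = 6 + 2 \cdot 0 = 6 + 0 = 6$)
$\left(T{\left(O{\left(6 \right)} \right)} 12 + S\right)^{2} = \left(\left(-4\right) 12 + 6\right)^{2} = \left(-48 + 6\right)^{2} = \left(-42\right)^{2} = 1764$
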